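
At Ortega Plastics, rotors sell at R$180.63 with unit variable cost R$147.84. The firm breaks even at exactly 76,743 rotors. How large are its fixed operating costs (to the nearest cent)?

R$2,516,402.97

Each unit contributes R$180.63 − R$147.84 = R$32.79.
Fixed costs = break-even units × CM = 76,743 × R$32.79 = R$2,516,402.97.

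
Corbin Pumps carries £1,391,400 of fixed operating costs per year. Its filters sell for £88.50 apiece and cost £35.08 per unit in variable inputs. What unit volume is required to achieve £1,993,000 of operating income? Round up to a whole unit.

Unit CM = price − variable cost = £88.50 − £35.08 = £53.42.
Units = (FC + target) / CM = (£1,391,400 + £1,993,000) / £53.42 = 63,354.55, so 63,355 filters.

63,355 filters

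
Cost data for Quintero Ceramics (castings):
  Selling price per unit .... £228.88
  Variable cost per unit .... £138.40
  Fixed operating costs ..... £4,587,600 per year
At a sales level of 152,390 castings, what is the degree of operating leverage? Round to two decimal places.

1.50

At 152,390 units, contribution = 152,390 × £90.48 = £13,788,247.20.
Operating income = contribution − fixed costs = £13,788,247.20 − £4,587,600 = £9,200,647.20.
So DOL = total CM / EBIT = £13,788,247.20 / £9,200,647.20 = 1.4986.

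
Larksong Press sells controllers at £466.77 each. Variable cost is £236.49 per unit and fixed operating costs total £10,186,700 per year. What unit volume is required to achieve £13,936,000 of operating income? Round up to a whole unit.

Contribution margin per unit = £466.77 − £236.49 = £230.28.
Need Q such that Q × £230.28 − £10,186,700 = £13,936,000, i.e. Q = £24,122,700 / £230.28 = 104,753.78 → 104,754.

104,754 controllers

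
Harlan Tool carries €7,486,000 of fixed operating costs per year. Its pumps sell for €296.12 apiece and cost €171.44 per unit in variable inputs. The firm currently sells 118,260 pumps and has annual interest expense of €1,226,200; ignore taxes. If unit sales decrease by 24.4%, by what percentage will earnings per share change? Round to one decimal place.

-59.6%

At 118,260 units, contribution = 118,260 × €124.68 = €14,744,656.80.
EBIT = €14,744,656.80 − €7,486,000 = €7,258,656.80.
After interest of €1,226,200.00, pre-tax earnings = €6,032,456.80.
Degree of combined leverage = contribution ÷ (EBIT − I) = €14,744,656.80 ÷ €6,032,456.80 = 2.4442.
%ΔEPS = DCL × %ΔSales = 2.4442 × -24.4% = -59.6%.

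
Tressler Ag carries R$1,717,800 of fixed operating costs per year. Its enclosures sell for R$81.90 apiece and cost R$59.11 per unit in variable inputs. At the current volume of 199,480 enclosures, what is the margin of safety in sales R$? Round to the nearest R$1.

Contribution margin per unit = R$81.90 − R$59.11 = R$22.79. Break-even units = R$1,717,800 ÷ R$22.79 = 75,375.16; break-even revenue = 75,375.16 × R$81.90 = R$6,173,225.98.
Actual sales revenue = 199,480 × R$81.90 = R$16,337,412.00.
Margin of safety = R$16,337,412.00 − R$6,173,225.98 = R$10,164,186.

R$10,164,186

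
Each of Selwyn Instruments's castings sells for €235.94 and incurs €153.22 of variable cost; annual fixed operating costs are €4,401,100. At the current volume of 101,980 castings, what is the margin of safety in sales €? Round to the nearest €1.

Contribution margin per unit = €235.94 − €153.22 = €82.72. Break-even units = €4,401,100 ÷ €82.72 = 53,204.79; break-even revenue = 53,204.79 × €235.94 = €12,553,137.50.
Actual sales revenue = 101,980 × €235.94 = €24,061,161.20.
Margin of safety = €24,061,161.20 − €12,553,137.50 = €11,508,024.

€11,508,024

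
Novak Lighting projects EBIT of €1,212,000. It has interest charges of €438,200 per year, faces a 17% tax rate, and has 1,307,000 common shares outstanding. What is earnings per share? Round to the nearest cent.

€0.49

Pre-tax income = €1,212,000 − €438,200.00 = €773,800.00.
Net income = €773,800.00 × (1 − 0.17) = €642,254.00.
Per share: €642,254.00 / 1,307,000 shares = €0.49.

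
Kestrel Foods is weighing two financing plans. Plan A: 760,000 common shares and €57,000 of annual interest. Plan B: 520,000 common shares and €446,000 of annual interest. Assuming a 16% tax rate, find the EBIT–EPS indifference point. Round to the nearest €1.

Set EPS_A = EPS_B: (EBIT − €57,000)(1 − 0.16) ÷ 760,000 = (EBIT − €446,000)(1 − 0.16) ÷ 520,000.
The (1 − t) factor cancels: (EBIT − 57,000) × 520,000 = (EBIT − 446,000) × 760,000.
EBIT × (760,000 − 520,000) = 446,000 × 760,000 − 57,000 × 520,000 = 309,320,000,000, so EBIT = 309,320,000,000 ÷ 240,000 = 1,288,833.33.

€1,288,833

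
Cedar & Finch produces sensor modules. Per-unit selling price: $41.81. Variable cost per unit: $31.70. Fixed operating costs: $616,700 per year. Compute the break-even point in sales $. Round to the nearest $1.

CM per unit = $41.81 − $31.70 = $10.11; CM ratio = $10.11 / $41.81 = 0.2418.
Break-even revenue = fixed costs × price ÷ CM = $616,700 × $41.81 ÷ $10.11 = $2,550,369.

$2,550,369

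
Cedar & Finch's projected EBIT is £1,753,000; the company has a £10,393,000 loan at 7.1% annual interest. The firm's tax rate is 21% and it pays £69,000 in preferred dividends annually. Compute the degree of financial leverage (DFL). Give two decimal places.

Interest = £737,903.00.
Pre-tax preferred-dividend burden = £69,000 ÷ (1 − 0.21) = £87,341.77.
DFL = EBIT ÷ [EBIT − I − D_p/(1−t)] = £1,753,000 ÷ [£1,753,000 − £737,903.00 − £87,341.77] = £1,753,000 ÷ £927,755.23 = 1.8895.

1.89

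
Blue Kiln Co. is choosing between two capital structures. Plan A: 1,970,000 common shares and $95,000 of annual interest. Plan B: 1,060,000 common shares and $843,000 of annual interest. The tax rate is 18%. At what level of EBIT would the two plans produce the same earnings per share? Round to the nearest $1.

$1,714,297

Set EPS_A = EPS_B: (EBIT − $95,000)(1 − 0.18) ÷ 1,970,000 = (EBIT − $843,000)(1 − 0.18) ÷ 1,060,000.
The (1 − t) factor cancels: (EBIT − 95,000) × 1,060,000 = (EBIT − 843,000) × 1,970,000.
EBIT × (1,970,000 − 1,060,000) = 843,000 × 1,970,000 − 95,000 × 1,060,000 = 1,560,010,000,000, so EBIT = 1,560,010,000,000 ÷ 910,000 = 1,714,296.70.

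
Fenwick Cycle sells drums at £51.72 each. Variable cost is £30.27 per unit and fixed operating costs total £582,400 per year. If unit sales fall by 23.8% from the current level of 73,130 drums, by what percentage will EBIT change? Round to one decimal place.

-37.9%

At 73,130 units, contribution = 73,130 × £21.45 = £1,568,638.50.
Subtracting fixed costs: EBIT = £1,568,638.50 − £582,400 = £986,238.50.
Degree of operating leverage = £1,568,638.50 / £986,238.50 = 1.5905.
Operating income changes by 1.5905 × -23.8% = -37.9%.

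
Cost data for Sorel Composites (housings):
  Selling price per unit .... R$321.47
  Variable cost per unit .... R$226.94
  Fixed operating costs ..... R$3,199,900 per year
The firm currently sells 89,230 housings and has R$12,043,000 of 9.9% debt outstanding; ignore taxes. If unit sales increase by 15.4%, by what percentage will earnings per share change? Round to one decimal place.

+32.1%

Total contribution margin = 89,230 × R$94.53 = R$8,434,911.90.
Subtracting fixed costs: EBIT = R$8,434,911.90 − R$3,199,900 = R$5,235,011.90.
After interest of R$1,192,257.00, pre-tax earnings = R$4,042,754.90.
Degree of combined leverage = contribution ÷ (EBIT − I) = R$8,434,911.90 ÷ R$4,042,754.90 = 2.0864.
EPS therefore changes by 2.0864 × (+15.4%) = +32.1%.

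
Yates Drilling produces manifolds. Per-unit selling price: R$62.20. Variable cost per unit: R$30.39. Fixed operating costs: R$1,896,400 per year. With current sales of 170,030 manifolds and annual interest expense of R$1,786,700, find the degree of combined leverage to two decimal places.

3.13

At 170,030 units, contribution = 170,030 × R$31.81 = R$5,408,654.30.
Operating income = contribution − fixed costs = R$5,408,654.30 − R$1,896,400 = R$3,512,254.30. Interest = R$1,786,700.00.
DOL = R$5,408,654.30 ÷ R$3,512,254.30 = 1.5399; DFL = R$3,512,254.30 ÷ R$1,725,554.30 = 2.0354.
DCL = DOL × DFL = 1.5399 × 2.0354 = 3.1343.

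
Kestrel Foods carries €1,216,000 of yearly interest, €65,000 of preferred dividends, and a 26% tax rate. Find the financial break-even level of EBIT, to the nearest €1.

Preferred dividends are paid after tax, so their pre-tax equivalent is €65,000 ÷ (1 − 0.26) = €87,837.84.
EPS = 0 when EBIT covers interest plus the pre-tax preferred burden: €1,216,000 + €87,837.84 = €1,303,837.84.

€1,303,838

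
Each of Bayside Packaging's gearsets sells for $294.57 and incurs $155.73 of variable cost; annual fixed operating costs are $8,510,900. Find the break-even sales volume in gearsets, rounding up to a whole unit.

Unit CM = price − variable cost = $294.57 − $155.73 = $138.84.
Break-even Q = $8,510,900 / $138.84 = 61,300.06 → 61,301 gearsets.

61,301 gearsets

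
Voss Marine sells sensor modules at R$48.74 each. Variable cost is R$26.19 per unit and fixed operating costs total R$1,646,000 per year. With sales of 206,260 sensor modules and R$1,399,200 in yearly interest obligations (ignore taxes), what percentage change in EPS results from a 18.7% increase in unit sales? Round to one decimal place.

+54.2%

Total contribution margin = 206,260 × R$22.55 = R$4,651,163.00.
Operating income = contribution − fixed costs = R$4,651,163.00 − R$1,646,000 = R$3,005,163.00.
After interest of R$1,399,200.00, pre-tax earnings = R$1,605,963.00.
DCL = total CM / (EBIT − I) = R$4,651,163.00 / R$1,605,963.00 = 2.8962.
%ΔEPS = DCL × %ΔSales = 2.8962 × +18.7% = +54.2%.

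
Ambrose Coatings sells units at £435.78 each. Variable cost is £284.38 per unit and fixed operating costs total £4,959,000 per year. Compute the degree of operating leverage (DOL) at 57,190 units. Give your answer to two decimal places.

At 57,190 units, contribution = 57,190 × £151.40 = £8,658,566.00.
EBIT = £8,658,566.00 − £4,959,000 = £3,699,566.00.
So DOL = total CM / EBIT = £8,658,566.00 / £3,699,566.00 = 2.3404.

2.34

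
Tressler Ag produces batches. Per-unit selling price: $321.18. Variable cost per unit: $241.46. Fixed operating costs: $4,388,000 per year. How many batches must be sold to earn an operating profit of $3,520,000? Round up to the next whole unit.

99,198 batches

Unit CM = price − variable cost = $321.18 − $241.46 = $79.72.
Required volume = (fixed costs + target profit) ÷ CM = ($4,388,000 + $3,520,000) ÷ $79.72 = 99,197.19, so 99,198 batches.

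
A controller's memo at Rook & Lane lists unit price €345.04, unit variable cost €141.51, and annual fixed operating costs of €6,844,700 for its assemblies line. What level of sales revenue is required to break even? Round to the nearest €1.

CM per unit = €345.04 − €141.51 = €203.53; CM ratio = €203.53 / €345.04 = 0.5899.
Break-even sales = FC ÷ CM ratio = €6,844,700 × €345.04 / €203.53 = €11,603,672.

€11,603,672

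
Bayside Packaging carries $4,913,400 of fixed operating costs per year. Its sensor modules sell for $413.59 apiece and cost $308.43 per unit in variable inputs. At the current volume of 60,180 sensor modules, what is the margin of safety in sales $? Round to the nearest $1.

$5,565,644

Unit CM = price − variable cost = $413.59 − $308.43 = $105.16. Break-even units = $4,913,400 ÷ $105.16 = 46,723.09; break-even revenue = 46,723.09 × $413.59 = $19,324,202.23.
Current sales = 60,180 × $413.59 = $24,889,846.20.
Margin of safety = $24,889,846.20 − $19,324,202.23 = $5,565,644.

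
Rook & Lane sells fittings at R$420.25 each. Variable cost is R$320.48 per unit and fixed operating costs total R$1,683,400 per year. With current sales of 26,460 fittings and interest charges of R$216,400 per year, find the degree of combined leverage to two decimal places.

3.57

Total contribution margin = 26,460 × R$99.77 = R$2,639,914.20.
Subtracting fixed costs: EBIT = R$2,639,914.20 − R$1,683,400 = R$956,514.20. Interest = R$216,400.00.
DOL = R$2,639,914.20 ÷ R$956,514.20 = 2.7599; DFL = R$956,514.20 ÷ R$740,114.20 = 1.2924.
DCL = DOL × DFL = 2.7599 × 1.2924 = 3.5669.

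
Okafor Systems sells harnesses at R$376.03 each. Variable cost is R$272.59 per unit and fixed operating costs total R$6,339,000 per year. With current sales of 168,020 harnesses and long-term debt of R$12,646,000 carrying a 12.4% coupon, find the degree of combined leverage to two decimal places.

1.83

At 168,020 units, contribution = 168,020 × R$103.44 = R$17,379,988.80.
Operating income = contribution − fixed costs = R$17,379,988.80 − R$6,339,000 = R$11,040,988.80. Interest = R$1,568,104.00.
DOL = R$17,379,988.80 ÷ R$11,040,988.80 = 1.5741; DFL = R$11,040,988.80 ÷ R$9,472,884.80 = 1.1655.
Combined leverage = 1.5741 × 1.1655 = 1.8346.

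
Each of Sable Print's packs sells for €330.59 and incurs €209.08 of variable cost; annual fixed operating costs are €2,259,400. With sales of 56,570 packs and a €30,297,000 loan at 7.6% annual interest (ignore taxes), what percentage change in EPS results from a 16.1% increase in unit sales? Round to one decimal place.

At 56,570 units, contribution = 56,570 × €121.51 = €6,873,820.70.
Operating income = contribution − fixed costs = €6,873,820.70 − €2,259,400 = €4,614,420.70.
After interest of €2,302,572.00, pre-tax earnings = €2,311,848.70.
Degree of combined leverage = contribution ÷ (EBIT − I) = €6,873,820.70 ÷ €2,311,848.70 = 2.9733.
%ΔEPS = DCL × %ΔSales = 2.9733 × +16.1% = +47.9%.

+47.9%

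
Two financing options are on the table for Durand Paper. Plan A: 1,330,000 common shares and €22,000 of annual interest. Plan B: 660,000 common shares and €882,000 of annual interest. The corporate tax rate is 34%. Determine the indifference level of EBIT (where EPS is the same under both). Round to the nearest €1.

Set EPS_A = EPS_B: (EBIT − €22,000)(1 − 0.34) ÷ 1,330,000 = (EBIT − €882,000)(1 − 0.34) ÷ 660,000.
Cancelling (1 − t) and cross-multiplying: 660,000·(EBIT − 22,000) = 1,330,000·(EBIT − 882,000).
EBIT × (1,330,000 − 660,000) = 882,000 × 1,330,000 − 22,000 × 660,000 = 1,158,540,000,000, so EBIT = 1,158,540,000,000 ÷ 670,000 = 1,729,164.18.

€1,729,164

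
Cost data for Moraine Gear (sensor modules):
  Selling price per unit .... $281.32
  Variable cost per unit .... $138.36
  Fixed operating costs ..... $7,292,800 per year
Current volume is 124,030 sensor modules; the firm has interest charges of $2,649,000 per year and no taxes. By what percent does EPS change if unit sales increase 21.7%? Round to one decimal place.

+49.4%

Total contribution margin = 124,030 × $142.96 = $17,731,328.80.
EBIT = $17,731,328.80 − $7,292,800 = $10,438,528.80.
Interest = $2,649,000.00, so EBIT − I = $7,789,528.80.
DCL = total CM / (EBIT − I) = $17,731,328.80 / $7,789,528.80 = 2.2763.
EPS therefore changes by 2.2763 × (+21.7%) = +49.4%.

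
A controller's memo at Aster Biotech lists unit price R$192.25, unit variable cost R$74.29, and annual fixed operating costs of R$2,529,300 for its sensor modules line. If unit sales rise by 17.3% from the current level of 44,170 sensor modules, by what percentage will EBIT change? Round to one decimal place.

+33.6%

At 44,170 units, contribution = 44,170 × R$117.96 = R$5,210,293.20.
EBIT = R$5,210,293.20 − R$2,529,300 = R$2,680,993.20.
DOL = contribution ÷ EBIT = R$5,210,293.20 ÷ R$2,680,993.20 = 1.9434.
Operating income changes by 1.9434 × +17.3% = +33.6%.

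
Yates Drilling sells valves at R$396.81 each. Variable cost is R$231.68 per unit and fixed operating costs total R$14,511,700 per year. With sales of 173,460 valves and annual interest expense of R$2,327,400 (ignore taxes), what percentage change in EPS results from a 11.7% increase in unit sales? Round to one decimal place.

+28.4%

At 173,460 units, contribution = 173,460 × R$165.13 = R$28,643,449.80.
Subtracting fixed costs: EBIT = R$28,643,449.80 − R$14,511,700 = R$14,131,749.80.
After interest of R$2,327,400.00, pre-tax earnings = R$11,804,349.80.
Degree of combined leverage = contribution ÷ (EBIT − I) = R$28,643,449.80 ÷ R$11,804,349.80 = 2.4265.
%ΔEPS = DCL × %ΔSales = 2.4265 × +11.7% = +28.4%.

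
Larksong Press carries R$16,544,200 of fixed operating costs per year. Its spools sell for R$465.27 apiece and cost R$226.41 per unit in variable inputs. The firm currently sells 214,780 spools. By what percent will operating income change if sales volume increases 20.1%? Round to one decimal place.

+29.7%

Contribution at this volume is 214,780 × R$238.86 = R$51,302,350.80.
Subtracting fixed costs: EBIT = R$51,302,350.80 − R$16,544,200 = R$34,758,150.80.
So DOL = total CM / EBIT = R$51,302,350.80 / R$34,758,150.80 = 1.4760.
So EBIT moves 1.4760 × (+20.1%) = +29.7%.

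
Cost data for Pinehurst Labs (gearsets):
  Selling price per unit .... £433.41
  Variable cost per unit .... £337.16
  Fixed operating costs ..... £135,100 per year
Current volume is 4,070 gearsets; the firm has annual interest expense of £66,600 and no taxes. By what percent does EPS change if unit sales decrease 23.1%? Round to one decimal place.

-47.6%

At 4,070 units, contribution = 4,070 × £96.25 = £391,737.50.
Operating income = contribution − fixed costs = £391,737.50 − £135,100 = £256,637.50.
Interest = £66,600.00, so EBIT − I = £190,037.50.
DCL = total CM / (EBIT − I) = £391,737.50 / £190,037.50 = 2.0614.
%ΔEPS = DCL × %ΔSales = 2.0614 × -23.1% = -47.6%.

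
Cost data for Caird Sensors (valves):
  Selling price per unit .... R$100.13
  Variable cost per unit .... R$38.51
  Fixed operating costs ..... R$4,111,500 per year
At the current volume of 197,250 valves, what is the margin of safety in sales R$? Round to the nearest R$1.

Unit CM = price − variable cost = R$100.13 − R$38.51 = R$61.62. Break-even units = R$4,111,500 ÷ R$61.62 = 66,723.47; break-even revenue = 66,723.47 × R$100.13 = R$6,681,020.69.
Actual sales revenue = 197,250 × R$100.13 = R$19,750,642.50.
Margin of safety = R$19,750,642.50 − R$6,681,020.69 = R$13,069,622.

R$13,069,622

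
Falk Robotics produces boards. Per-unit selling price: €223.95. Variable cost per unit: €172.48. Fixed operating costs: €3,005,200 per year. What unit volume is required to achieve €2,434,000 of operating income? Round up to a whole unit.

Each unit contributes €223.95 − €172.48 = €51.47.
Units = (FC + target) / CM = (€3,005,200 + €2,434,000) / €51.47 = 105,677.09, so 105,678 boards.

105,678 boards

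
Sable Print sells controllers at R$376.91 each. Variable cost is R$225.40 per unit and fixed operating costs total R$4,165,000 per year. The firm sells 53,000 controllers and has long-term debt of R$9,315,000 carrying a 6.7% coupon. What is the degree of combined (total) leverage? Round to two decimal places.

2.48

At 53,000 units, contribution = 53,000 × R$151.51 = R$8,030,030.00.
Operating income = contribution − fixed costs = R$8,030,030.00 − R$4,165,000 = R$3,865,030.00. Interest = R$624,105.00, so EBIT − I = R$3,240,925.00.
DCL = contribution ÷ (EBIT − I) = R$8,030,030.00 ÷ R$3,240,925.00 = 2.4777.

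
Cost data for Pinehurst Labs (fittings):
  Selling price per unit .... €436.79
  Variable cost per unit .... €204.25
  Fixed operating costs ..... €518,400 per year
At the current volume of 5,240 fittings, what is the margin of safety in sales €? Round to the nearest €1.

€1,315,046

Unit CM = price − variable cost = €436.79 − €204.25 = €232.54. Break-even units = €518,400 ÷ €232.54 = 2,229.29; break-even revenue = 2,229.29 × €436.79 = €973,733.28.
Current sales = 5,240 × €436.79 = €2,288,779.60.
Margin of safety = €2,288,779.60 − €973,733.28 = €1,315,046.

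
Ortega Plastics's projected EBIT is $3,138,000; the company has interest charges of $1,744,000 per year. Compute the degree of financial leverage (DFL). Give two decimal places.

Interest = $1,744,000.00.
Degree of financial leverage = EBIT / (EBIT − interest) = $3,138,000 / $1,394,000.00 = 2.2511.

2.25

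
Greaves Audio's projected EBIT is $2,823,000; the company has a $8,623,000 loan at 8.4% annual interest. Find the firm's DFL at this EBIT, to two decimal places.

Annual interest charges come to $724,332.00.
DFL = EBIT ÷ (EBIT − I) = $2,823,000 ÷ ($2,823,000 − $724,332.00) = $2,823,000 ÷ $2,098,668.00 = 1.3451.

1.35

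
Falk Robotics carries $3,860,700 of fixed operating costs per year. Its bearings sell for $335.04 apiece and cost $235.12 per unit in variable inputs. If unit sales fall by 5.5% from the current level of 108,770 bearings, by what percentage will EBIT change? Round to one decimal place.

Total contribution margin = 108,770 × $99.92 = $10,868,298.40.
EBIT = $10,868,298.40 − $3,860,700 = $7,007,598.40.
Degree of operating leverage = $10,868,298.40 / $7,007,598.40 = 1.5509.
Operating income changes by 1.5509 × -5.5% = -8.5%.

-8.5%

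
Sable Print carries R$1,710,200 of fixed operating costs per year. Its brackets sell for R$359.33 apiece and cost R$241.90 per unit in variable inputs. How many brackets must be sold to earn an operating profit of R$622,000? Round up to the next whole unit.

Each unit contributes R$359.33 − R$241.90 = R$117.43.
Required volume = (fixed costs + target profit) ÷ CM = (R$1,710,200 + R$622,000) ÷ R$117.43 = 19,860.34, so 19,861 brackets.

19,861 brackets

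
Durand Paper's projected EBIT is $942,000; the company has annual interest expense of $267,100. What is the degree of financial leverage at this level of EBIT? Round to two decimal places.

1.40

Interest = $267,100.00.
Degree of financial leverage = EBIT / (EBIT − interest) = $942,000 / $674,900.00 = 1.3958.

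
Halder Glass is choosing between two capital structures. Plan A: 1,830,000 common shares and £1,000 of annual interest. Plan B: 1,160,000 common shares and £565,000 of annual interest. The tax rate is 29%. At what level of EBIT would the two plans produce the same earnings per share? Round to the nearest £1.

Set EPS_A = EPS_B: (EBIT − £1,000)(1 − 0.29) ÷ 1,830,000 = (EBIT − £565,000)(1 − 0.29) ÷ 1,160,000.
Cancelling (1 − t) and cross-multiplying: 1,160,000·(EBIT − 1,000) = 1,830,000·(EBIT − 565,000).
EBIT × (1,830,000 − 1,160,000) = 565,000 × 1,830,000 − 1,000 × 1,160,000 = 1,032,790,000,000, so EBIT = 1,032,790,000,000 ÷ 670,000 = 1,541,477.61.

£1,541,478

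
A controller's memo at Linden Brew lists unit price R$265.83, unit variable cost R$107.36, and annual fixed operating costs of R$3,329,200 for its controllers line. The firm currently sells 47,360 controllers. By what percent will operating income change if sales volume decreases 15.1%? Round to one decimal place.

-27.1%

At 47,360 units, contribution = 47,360 × R$158.47 = R$7,505,139.20.
EBIT = R$7,505,139.20 − R$3,329,200 = R$4,175,939.20.
DOL = contribution ÷ EBIT = R$7,505,139.20 ÷ R$4,175,939.20 = 1.7972.
Operating income changes by 1.7972 × -15.1% = -27.1%.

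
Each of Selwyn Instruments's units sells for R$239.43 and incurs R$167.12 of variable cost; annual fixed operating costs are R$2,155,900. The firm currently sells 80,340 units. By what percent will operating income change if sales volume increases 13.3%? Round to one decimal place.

At 80,340 units, contribution = 80,340 × R$72.31 = R$5,809,385.40.
Subtracting fixed costs: EBIT = R$5,809,385.40 − R$2,155,900 = R$3,653,485.40.
So DOL = total CM / EBIT = R$5,809,385.40 / R$3,653,485.40 = 1.5901.
%ΔEBIT = DOL × %ΔSales = 1.5901 × +13.3% = +21.1%.

+21.1%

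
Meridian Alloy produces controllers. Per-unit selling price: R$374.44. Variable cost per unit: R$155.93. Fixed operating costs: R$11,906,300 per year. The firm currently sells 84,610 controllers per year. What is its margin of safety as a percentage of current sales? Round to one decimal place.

Each unit contributes R$374.44 − R$155.93 = R$218.51. Break-even units = R$11,906,300 ÷ R$218.51 = 54,488.58; break-even revenue = 54,488.58 × R$374.44 = R$20,402,704.55.
Current sales = 84,610 × R$374.44 = R$31,681,368.40.
Margin of safety = (R$31,681,368.40 − R$20,402,704.55) ÷ R$31,681,368.40 = 35.6%.

35.6%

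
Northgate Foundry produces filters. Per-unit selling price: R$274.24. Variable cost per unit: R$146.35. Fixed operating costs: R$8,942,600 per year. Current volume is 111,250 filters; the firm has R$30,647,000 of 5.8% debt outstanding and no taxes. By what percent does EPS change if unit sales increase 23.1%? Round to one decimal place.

+93.7%

At 111,250 units, contribution = 111,250 × R$127.89 = R$14,227,762.50.
EBIT = R$14,227,762.50 − R$8,942,600 = R$5,285,162.50.
Interest = R$1,777,526.00, so EBIT − I = R$3,507,636.50.
Degree of combined leverage = contribution ÷ (EBIT − I) = R$14,227,762.50 ÷ R$3,507,636.50 = 4.0562.
%ΔEPS = DCL × %ΔSales = 4.0562 × +23.1% = +93.7%.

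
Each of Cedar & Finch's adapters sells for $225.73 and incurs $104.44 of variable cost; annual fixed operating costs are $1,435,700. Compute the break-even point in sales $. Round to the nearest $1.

CM per unit = $225.73 − $104.44 = $121.29; CM ratio = $121.29 / $225.73 = 0.5373.
Break-even revenue = fixed costs × price ÷ CM = $1,435,700 × $225.73 ÷ $121.29 = $2,671,948.

$2,671,948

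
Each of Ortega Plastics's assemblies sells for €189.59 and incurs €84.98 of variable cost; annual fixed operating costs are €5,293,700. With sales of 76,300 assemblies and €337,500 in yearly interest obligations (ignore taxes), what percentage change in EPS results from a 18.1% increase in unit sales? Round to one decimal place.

+61.5%

Contribution at this volume is 76,300 × €104.61 = €7,981,743.00.
EBIT = €7,981,743.00 − €5,293,700 = €2,688,043.00.
After interest of €337,500.00, pre-tax earnings = €2,350,543.00.
Degree of combined leverage = contribution ÷ (EBIT − I) = €7,981,743.00 ÷ €2,350,543.00 = 3.3957.
EPS therefore changes by 3.3957 × (+18.1%) = +61.5%.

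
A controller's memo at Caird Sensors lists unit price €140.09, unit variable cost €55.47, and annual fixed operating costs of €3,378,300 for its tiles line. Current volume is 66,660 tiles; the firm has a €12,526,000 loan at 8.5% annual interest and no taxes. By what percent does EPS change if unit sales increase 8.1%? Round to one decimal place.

Total contribution margin = 66,660 × €84.62 = €5,640,769.20.
EBIT = €5,640,769.20 − €3,378,300 = €2,262,469.20.
Interest = €1,064,710.00, so EBIT − I = €1,197,759.20.
DCL = total CM / (EBIT − I) = €5,640,769.20 / €1,197,759.20 = 4.7094.
%ΔEPS = DCL × %ΔSales = 4.7094 × +8.1% = +38.1%.

+38.1%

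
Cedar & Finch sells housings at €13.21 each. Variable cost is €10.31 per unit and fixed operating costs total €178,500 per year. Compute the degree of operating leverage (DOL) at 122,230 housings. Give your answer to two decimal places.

2.01

At 122,230 units, contribution = 122,230 × €2.90 = €354,467.00.
Operating income = contribution − fixed costs = €354,467.00 − €178,500 = €175,967.00.
So DOL = total CM / EBIT = €354,467.00 / €175,967.00 = 2.0144.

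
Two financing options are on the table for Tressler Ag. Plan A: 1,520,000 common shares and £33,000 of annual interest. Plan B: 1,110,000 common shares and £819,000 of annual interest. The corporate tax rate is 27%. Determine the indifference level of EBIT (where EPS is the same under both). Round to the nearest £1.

Set EPS_A = EPS_B: (EBIT − £33,000)(1 − 0.27) ÷ 1,520,000 = (EBIT − £819,000)(1 − 0.27) ÷ 1,110,000.
Cancelling (1 − t) and cross-multiplying: 1,110,000·(EBIT − 33,000) = 1,520,000·(EBIT − 819,000).
EBIT × (1,520,000 − 1,110,000) = 819,000 × 1,520,000 − 33,000 × 1,110,000 = 1,208,250,000,000, so EBIT = 1,208,250,000,000 ÷ 410,000 = 2,946,951.22.

£2,946,951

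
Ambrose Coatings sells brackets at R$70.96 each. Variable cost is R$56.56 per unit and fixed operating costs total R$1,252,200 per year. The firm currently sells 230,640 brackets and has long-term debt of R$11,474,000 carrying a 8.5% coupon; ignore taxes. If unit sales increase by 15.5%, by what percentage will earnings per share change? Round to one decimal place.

+47.1%

At 230,640 units, contribution = 230,640 × R$14.40 = R$3,321,216.00.
Operating income = contribution − fixed costs = R$3,321,216.00 − R$1,252,200 = R$2,069,016.00.
After interest of R$975,290.00, pre-tax earnings = R$1,093,726.00.
Degree of combined leverage = contribution ÷ (EBIT − I) = R$3,321,216.00 ÷ R$1,093,726.00 = 3.0366.
EPS therefore changes by 3.0366 × (+15.5%) = +47.1%.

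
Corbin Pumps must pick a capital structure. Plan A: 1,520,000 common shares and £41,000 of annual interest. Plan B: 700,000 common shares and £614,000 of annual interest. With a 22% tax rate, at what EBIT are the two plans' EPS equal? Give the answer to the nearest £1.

£1,103,146

Set EPS_A = EPS_B: (EBIT − £41,000)(1 − 0.22) ÷ 1,520,000 = (EBIT − £614,000)(1 − 0.22) ÷ 700,000.
The (1 − t) factor cancels: (EBIT − 41,000) × 700,000 = (EBIT − 614,000) × 1,520,000.
Solving, EBIT = (614,000·1,520,000 − 41,000·700,000) / (1,520,000 − 700,000) = 904,580,000,000 / 820,000 = 1,103,146.34.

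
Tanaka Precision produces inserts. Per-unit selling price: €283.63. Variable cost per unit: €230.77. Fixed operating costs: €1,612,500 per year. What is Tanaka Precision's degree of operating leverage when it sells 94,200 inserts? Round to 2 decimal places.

1.48

Total contribution margin = 94,200 × €52.86 = €4,979,412.00.
EBIT = €4,979,412.00 − €1,612,500 = €3,366,912.00.
Degree of operating leverage = €4,979,412.00 / €3,366,912.00 = 1.4789.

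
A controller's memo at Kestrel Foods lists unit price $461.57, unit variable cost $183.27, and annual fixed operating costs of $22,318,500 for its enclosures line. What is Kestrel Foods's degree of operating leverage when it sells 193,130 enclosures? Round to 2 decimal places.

Contribution at this volume is 193,130 × $278.30 = $53,748,079.00.
EBIT = $53,748,079.00 − $22,318,500 = $31,429,579.00.
Degree of operating leverage = $53,748,079.00 / $31,429,579.00 = 1.7101.

1.71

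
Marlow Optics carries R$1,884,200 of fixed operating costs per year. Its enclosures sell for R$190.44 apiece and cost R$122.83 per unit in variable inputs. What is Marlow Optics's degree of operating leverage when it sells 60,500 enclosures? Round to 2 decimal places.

Contribution at this volume is 60,500 × R$67.61 = R$4,090,405.00.
EBIT = R$4,090,405.00 − R$1,884,200 = R$2,206,205.00.
DOL = contribution ÷ EBIT = R$4,090,405.00 ÷ R$2,206,205.00 = 1.8540.

1.85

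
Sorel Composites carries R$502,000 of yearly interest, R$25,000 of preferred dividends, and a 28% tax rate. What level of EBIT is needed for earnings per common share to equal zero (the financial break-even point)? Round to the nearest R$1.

Preferred dividends are paid after tax, so their pre-tax equivalent is R$25,000 ÷ (1 − 0.28) = R$34,722.22.
EPS = 0 when EBIT covers interest plus the pre-tax preferred burden: R$502,000 + R$34,722.22 = R$536,722.22.

R$536,722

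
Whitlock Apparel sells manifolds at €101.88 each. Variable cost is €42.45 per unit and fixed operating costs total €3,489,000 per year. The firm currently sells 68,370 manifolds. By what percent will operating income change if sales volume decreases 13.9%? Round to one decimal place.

Total contribution margin = 68,370 × €59.43 = €4,063,229.10.
Subtracting fixed costs: EBIT = €4,063,229.10 − €3,489,000 = €574,229.10.
Degree of operating leverage = €4,063,229.10 / €574,229.10 = 7.0760.
So EBIT moves 7.0760 × (-13.9%) = -98.4%.

-98.4%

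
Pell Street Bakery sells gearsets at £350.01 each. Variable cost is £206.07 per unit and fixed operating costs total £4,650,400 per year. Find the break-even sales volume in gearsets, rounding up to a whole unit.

32,308 gearsets

Unit CM = price − variable cost = £350.01 − £206.07 = £143.94.
Units to break even: £4,650,400 ÷ £143.94 = 32,307.91, rounded up to 32,308.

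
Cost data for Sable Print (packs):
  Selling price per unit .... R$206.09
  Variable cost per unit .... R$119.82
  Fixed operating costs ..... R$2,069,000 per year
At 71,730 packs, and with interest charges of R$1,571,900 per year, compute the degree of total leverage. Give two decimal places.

2.43

At 71,730 units, contribution = 71,730 × R$86.27 = R$6,188,147.10.
Operating income = contribution − fixed costs = R$6,188,147.10 − R$2,069,000 = R$4,119,147.10. Interest = R$1,571,900.00.
DOL = R$6,188,147.10 ÷ R$4,119,147.10 = 1.5023; DFL = R$4,119,147.10 ÷ R$2,547,247.10 = 1.6171.
DCL = DOL × DFL = 1.5023 × 1.6171 = 2.4294.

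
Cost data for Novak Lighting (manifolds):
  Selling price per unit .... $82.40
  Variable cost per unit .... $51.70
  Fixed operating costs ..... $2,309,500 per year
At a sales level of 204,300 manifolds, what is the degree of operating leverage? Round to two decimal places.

1.58

Contribution at this volume is 204,300 × $30.70 = $6,272,010.00.
Subtracting fixed costs: EBIT = $6,272,010.00 − $2,309,500 = $3,962,510.00.
DOL = contribution ÷ EBIT = $6,272,010.00 ÷ $3,962,510.00 = 1.5828.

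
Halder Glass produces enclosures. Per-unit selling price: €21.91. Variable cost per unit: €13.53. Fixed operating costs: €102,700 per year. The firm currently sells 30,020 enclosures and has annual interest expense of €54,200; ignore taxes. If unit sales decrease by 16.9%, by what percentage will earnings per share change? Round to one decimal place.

-44.9%

Contribution at this volume is 30,020 × €8.38 = €251,567.60.
Subtracting fixed costs: EBIT = €251,567.60 − €102,700 = €148,867.60.
Interest = €54,200.00, so EBIT − I = €94,667.60.
DCL = total CM / (EBIT − I) = €251,567.60 / €94,667.60 = 2.6574.
%ΔEPS = DCL × %ΔSales = 2.6574 × -16.9% = -44.9%.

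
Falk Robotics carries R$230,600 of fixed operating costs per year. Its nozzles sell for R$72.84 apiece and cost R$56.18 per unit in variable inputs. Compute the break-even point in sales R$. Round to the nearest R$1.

Contribution margin per unit = R$72.84 − R$56.18 = R$16.66, a CM ratio of R$16.66 ÷ R$72.84 = 0.2287.
Break-even sales = FC ÷ CM ratio = R$230,600 × R$72.84 / R$16.66 = R$1,008,218.

R$1,008,218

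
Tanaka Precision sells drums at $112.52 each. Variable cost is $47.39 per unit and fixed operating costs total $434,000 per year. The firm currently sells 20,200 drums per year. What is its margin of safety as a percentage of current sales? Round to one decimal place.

67.0%

Contribution margin per unit = $112.52 − $47.39 = $65.13. Break-even units = $434,000 ÷ $65.13 = 6,663.60; break-even revenue = 6,663.60 × $112.52 = $749,787.81.
Actual sales revenue = 20,200 × $112.52 = $2,272,904.00.
Margin of safety = ($2,272,904.00 − $749,787.81) ÷ $2,272,904.00 = 67.0%.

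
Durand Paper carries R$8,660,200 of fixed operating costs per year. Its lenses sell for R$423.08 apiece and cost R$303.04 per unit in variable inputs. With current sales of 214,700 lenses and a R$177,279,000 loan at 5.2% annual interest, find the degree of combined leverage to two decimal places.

3.26

Total contribution margin = 214,700 × R$120.04 = R$25,772,588.00.
Subtracting fixed costs: EBIT = R$25,772,588.00 − R$8,660,200 = R$17,112,388.00. Interest = R$9,218,508.00.
DOL = R$25,772,588.00 ÷ R$17,112,388.00 = 1.5061; DFL = R$17,112,388.00 ÷ R$7,893,880.00 = 2.1678.
Combined leverage = 1.5061 × 2.1678 = 3.2649.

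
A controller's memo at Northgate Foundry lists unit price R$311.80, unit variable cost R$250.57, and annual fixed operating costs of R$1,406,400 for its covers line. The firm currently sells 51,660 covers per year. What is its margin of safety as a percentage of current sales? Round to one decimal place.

55.5%

Contribution margin per unit = R$311.80 − R$250.57 = R$61.23. Break-even units = R$1,406,400 ÷ R$61.23 = 22,969.13; break-even revenue = 22,969.13 × R$311.80 = R$7,161,775.60.
Current sales = 51,660 × R$311.80 = R$16,107,588.00.
Margin of safety = (R$16,107,588.00 − R$7,161,775.60) ÷ R$16,107,588.00 = 55.5%.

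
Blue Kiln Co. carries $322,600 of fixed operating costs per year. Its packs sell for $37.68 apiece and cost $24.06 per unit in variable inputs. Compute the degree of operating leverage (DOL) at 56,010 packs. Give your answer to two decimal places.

Total contribution margin = 56,010 × $13.62 = $762,856.20.
EBIT = $762,856.20 − $322,600 = $440,256.20.
Degree of operating leverage = $762,856.20 / $440,256.20 = 1.7328.

1.73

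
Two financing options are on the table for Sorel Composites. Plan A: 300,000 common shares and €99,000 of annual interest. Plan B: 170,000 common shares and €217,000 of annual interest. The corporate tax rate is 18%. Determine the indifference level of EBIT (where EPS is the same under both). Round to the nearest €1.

At indifference, (EBIT − 99,000)(1 − t)/300,000 = (EBIT − 217,000)(1 − t)/170,000.
The (1 − t) factor cancels: (EBIT − 99,000) × 170,000 = (EBIT − 217,000) × 300,000.
EBIT × (300,000 − 170,000) = 217,000 × 300,000 − 99,000 × 170,000 = 48,270,000,000, so EBIT = 48,270,000,000 ÷ 130,000 = 371,307.69.

€371,308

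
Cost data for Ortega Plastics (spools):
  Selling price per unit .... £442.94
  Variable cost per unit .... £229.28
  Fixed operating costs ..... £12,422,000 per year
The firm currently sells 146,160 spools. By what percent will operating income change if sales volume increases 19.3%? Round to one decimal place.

+32.0%

At 146,160 units, contribution = 146,160 × £213.66 = £31,228,545.60.
Operating income = contribution − fixed costs = £31,228,545.60 − £12,422,000 = £18,806,545.60.
Degree of operating leverage = £31,228,545.60 / £18,806,545.60 = 1.6605.
%ΔEBIT = DOL × %ΔSales = 1.6605 × +19.3% = +32.0%.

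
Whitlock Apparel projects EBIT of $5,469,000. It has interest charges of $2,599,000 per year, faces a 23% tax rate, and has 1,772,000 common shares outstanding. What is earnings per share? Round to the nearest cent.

Pre-tax income = $5,469,000 − $2,599,000.00 = $2,870,000.00.
After tax at 23%: net income = $2,870,000.00 × 0.77 = $2,209,900.00.
Per share: $2,209,900.00 / 1,772,000 shares = $1.25.

$1.25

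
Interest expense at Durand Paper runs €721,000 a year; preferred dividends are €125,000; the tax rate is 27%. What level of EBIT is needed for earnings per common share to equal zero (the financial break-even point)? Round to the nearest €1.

€892,233

Grossing the preferred dividend up to pre-tax terms: €125,000 / (1 − 0.27) = €171,232.88.
EPS = 0 when EBIT covers interest plus the pre-tax preferred burden: €721,000 + €171,232.88 = €892,232.88.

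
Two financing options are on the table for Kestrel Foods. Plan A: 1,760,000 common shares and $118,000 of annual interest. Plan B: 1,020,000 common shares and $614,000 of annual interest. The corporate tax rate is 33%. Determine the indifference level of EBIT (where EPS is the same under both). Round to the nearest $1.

$1,297,676

At indifference, (EBIT − 118,000)(1 − t)/1,760,000 = (EBIT − 614,000)(1 − t)/1,020,000.
The (1 − t) factor cancels: (EBIT − 118,000) × 1,020,000 = (EBIT − 614,000) × 1,760,000.
EBIT × (1,760,000 − 1,020,000) = 614,000 × 1,760,000 − 118,000 × 1,020,000 = 960,280,000,000, so EBIT = 960,280,000,000 ÷ 740,000 = 1,297,675.68.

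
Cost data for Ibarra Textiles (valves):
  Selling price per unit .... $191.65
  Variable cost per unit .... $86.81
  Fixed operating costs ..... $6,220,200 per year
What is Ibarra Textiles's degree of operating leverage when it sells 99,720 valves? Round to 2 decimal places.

At 99,720 units, contribution = 99,720 × $104.84 = $10,454,644.80.
EBIT = $10,454,644.80 − $6,220,200 = $4,234,444.80.
Degree of operating leverage = $10,454,644.80 / $4,234,444.80 = 2.4690.

2.47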